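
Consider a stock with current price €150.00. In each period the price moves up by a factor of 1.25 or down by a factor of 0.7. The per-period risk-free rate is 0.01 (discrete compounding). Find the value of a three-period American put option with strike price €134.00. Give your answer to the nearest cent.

Risk-neutral probability p = (1 + 0.01 − 0.7)/(1.25 − 0.7) = 0.3100/0.5500 = 0.5636
Terminal stock prices: S_uuu = 293, S_uud = 164.1, S_udd = 91.87, S_ddd = 51.45
Terminal payoffs (K − S): max(-159, 0) = 0, max(-30.06, 0) = 0, max(42.13, 0) = 42.13, max(82.55, 0) = 82.55
Node uu (S = 234.4): continuation = 1/1.01·[0.5636·0.0000 + 0.4364·0.0000] = 0.0000; exercise value = 0.0000 ≤ continuation, so V_uu = 0.0000
Node ud (S = 131.2): continuation = 1/1.01·[0.5636·0.0000 + 0.4364·42.1250] = 18.1998; exercise value = 2.7500 ≤ continuation, so V_ud = 18.1998
Node dd (S = 73.5): continuation = 1/1.01·[0.5636·42.1250 + 0.4364·82.5500] = 59.1733; exercise value = 60.5000 > continuation, so V_dd = 60.5000 (exercise)
Node u (S = 187.5): continuation = 1/1.01·[0.5636·0.0000 + 0.4364·18.1998] = 7.8631; exercise value = 0.0000 ≤ continuation, so V_u = 7.8631
Node d (S = 105): continuation = 1/1.01·[0.5636·18.1998 + 0.4364·60.5000] = 36.2951; exercise value = 29.0000 ≤ continuation, so V_d = 36.2951
Node 0 (S = 150): continuation = 1/1.01·[0.5636·7.8631 + 0.4364·36.2951] = 20.0691; exercise value = 0.0000 ≤ continuation, so V_0 = 20.0691

€20.07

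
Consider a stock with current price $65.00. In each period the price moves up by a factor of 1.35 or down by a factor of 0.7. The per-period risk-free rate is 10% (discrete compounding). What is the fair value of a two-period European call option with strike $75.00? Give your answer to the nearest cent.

Risk-neutral probability p = (1 + 0.1 − 0.7)/(1.35 − 0.7) = 0.4000/0.6500 = 0.6154
Terminal stock prices: S_uu = 118.5, S_ud = 61.42, S_dd = 31.85
Terminal payoffs (S − K): max(43.46, 0) = 43.46, max(-13.58, 0) = 0, max(-43.15, 0) = 0
Node u (S = 87.75): V_u = 1/1.1·[0.6154·43.4625 + 0.3846·0.0000] = 24.3147
Node d (S = 45.5): V_d = 1/1.1·[0.6154·0.0000 + 0.3846·0.0000] = 0.0000
Node 0 (S = 65): V_0 = 1/1.1·[0.6154·24.3147 + 0.3846·0.0000] = 13.6026

$13.60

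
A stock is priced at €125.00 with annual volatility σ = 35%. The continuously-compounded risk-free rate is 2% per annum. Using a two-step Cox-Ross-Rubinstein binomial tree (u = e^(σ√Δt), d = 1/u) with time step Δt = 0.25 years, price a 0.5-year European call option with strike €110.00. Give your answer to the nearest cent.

€22.17

CRR parameters: u = e^(σ√Δt) = e^(0.35·√0.25) = 1.1912, d = 1/u = 0.8395
Per-period rate: rΔt = 0.02·0.25 = 0.005, so R = e^0.005 = 1.0050
Risk-neutral probability p = (e^0.005 − 0.8395)/(1.1912 − 0.8395) = 0.1656/0.3518 = 0.4706
Terminal stock prices: S_uu = 177.4, S_ud = 125, S_dd = 88.09
Terminal payoffs (S − K): max(67.38, 0) = 67.38, max(15, 0) = 15, max(-21.91, 0) = 0
Node u (S = 148.9): V_u = e^(−0.005)·[0.4706·67.3834 + 0.5294·15.0000] = 39.4544
Node d (S = 104.9): V_d = e^(−0.005)·[0.4706·15.0000 + 0.5294·0.0000] = 7.0239
Node 0 (S = 125): V_0 = e^(−0.005)·[0.4706·39.4544 + 0.5294·7.0239] = 22.1749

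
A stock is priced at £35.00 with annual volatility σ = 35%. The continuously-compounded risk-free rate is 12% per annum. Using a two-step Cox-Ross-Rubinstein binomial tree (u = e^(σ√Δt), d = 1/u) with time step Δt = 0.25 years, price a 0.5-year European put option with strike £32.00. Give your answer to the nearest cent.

£1.44

CRR parameters: u = e^(σ√Δt) = e^(0.35·√0.25) = 1.1912, d = 1/u = 0.8395
Per-period rate: rΔt = 0.12·0.25 = 0.03, so R = e^0.03 = 1.0305
Risk-neutral probability p = (e^0.03 − 0.8395)/(1.1912 − 0.8395) = 0.1910/0.3518 = 0.5429
Terminal stock prices: S_uu = 49.67, S_ud = 35, S_dd = 24.66
Terminal payoffs (K − S): max(-17.67, 0) = 0, max(-3, 0) = 0, max(7.336, 0) = 7.336
Node u (S = 41.69): V_u = e^(−0.03)·[0.5429·0.0000 + 0.4571·0.0000] = 0.0000
Node d (S = 29.38): V_d = e^(−0.03)·[0.5429·0.0000 + 0.4571·7.3359] = 3.2539
Node 0 (S = 35): V_0 = e^(−0.03)·[0.5429·0.0000 + 0.4571·3.2539] = 1.4433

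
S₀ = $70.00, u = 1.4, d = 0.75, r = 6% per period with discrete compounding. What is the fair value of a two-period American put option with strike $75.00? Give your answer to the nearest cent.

$11.44

Risk-neutral probability p = (1 + 0.06 − 0.75)/(1.4 − 0.75) = 0.3100/0.6500 = 0.4769
Terminal stock prices: S_uu = 137.2, S_ud = 73.5, S_dd = 39.38
Terminal payoffs (K − S): max(-62.2, 0) = 0, max(1.5, 0) = 1.5, max(35.62, 0) = 35.62
Node u (S = 98): continuation = 1/1.06·[0.4769·0.0000 + 0.5231·1.5000] = 0.7402; exercise value = 0.0000 ≤ continuation, so V_u = 0.7402
Node d (S = 52.5): continuation = 1/1.06·[0.4769·1.5000 + 0.5231·35.6250] = 18.2547; exercise value = 22.5000 > continuation, so V_d = 22.5000 (exercise)
Node 0 (S = 70): continuation = 1/1.06·[0.4769·0.7402 + 0.5231·22.5000] = 11.4361; exercise value = 5.0000 ≤ continuation, so V_0 = 11.4361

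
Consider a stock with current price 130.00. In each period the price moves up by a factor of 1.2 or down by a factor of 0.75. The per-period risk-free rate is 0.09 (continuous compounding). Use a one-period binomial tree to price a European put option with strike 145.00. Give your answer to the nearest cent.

10.21

Risk-neutral probability p = (e^0.09 − 0.75)/(1.2 − 0.75) = 0.3442/0.4500 = 0.7648
Terminal stock prices: S_u = 156, S_d = 97.5
Terminal payoffs (K − S): max(-11, 0) = 0, max(47.5, 0) = 47.5
Node 0 (S = 130): V_0 = e^(−0.09)·[0.7648·0.0000 + 0.2352·47.5000] = 10.2091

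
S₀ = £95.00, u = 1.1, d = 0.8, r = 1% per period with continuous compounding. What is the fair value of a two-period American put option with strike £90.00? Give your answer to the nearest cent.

Risk-neutral probability p = (e^0.01 − 0.8)/(1.1 − 0.8) = 0.2101/0.3000 = 0.7002
Terminal stock prices: S_uu = 115, S_ud = 83.6, S_dd = 60.8
Terminal payoffs (K − S): max(-24.95, 0) = 0, max(6.4, 0) = 6.4, max(29.2, 0) = 29.2
Node u (S = 104.5): continuation = e^(−0.01)·[0.7002·0.0000 + 0.2998·6.4000] = 1.8998; exercise value = 0.0000 ≤ continuation, so V_u = 1.8998
Node d (S = 76): continuation = e^(−0.01)·[0.7002·6.4000 + 0.2998·29.2000] = 13.1045; exercise value = 14.0000 > continuation, so V_d = 14.0000 (exercise)
Node 0 (S = 95): continuation = e^(−0.01)·[0.7002·1.8998 + 0.2998·14.0000] = 5.4729; exercise value = 0.0000 ≤ continuation, so V_0 = 5.4729

£5.47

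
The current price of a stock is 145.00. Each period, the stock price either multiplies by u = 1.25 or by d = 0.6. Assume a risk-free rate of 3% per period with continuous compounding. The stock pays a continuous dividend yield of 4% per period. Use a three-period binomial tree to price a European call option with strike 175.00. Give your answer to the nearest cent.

21.37

Per-period risk-free factor R = e^0.03 = 1.0305; dividend-adjusted growth = e^(0.03−0.04) = 0.9900.
Risk-neutral probability p = (0.9900 − 0.6)/(1.25 − 0.6) = 0.3900/0.6500 = 0.6001
Terminal stock prices: S_uuu = 283.2, S_uud = 135.9, S_udd = 65.25, S_ddd = 31.32
Terminal payoffs (S − K): max(108.2, 0) = 108.2, max(-39.06, 0) = 0, max(-109.8, 0) = 0, max(-143.7, 0) = 0
Node uu (S = 226.6): V_uu = e^(−0.03)·[0.6001·108.2031 + 0.3999·0.0000] = 63.0112
Node ud (S = 108.8): V_ud = e^(−0.03)·[0.6001·0.0000 + 0.3999·0.0000] = 0.0000
Node dd (S = 52.2): V_dd = e^(−0.03)·[0.6001·0.0000 + 0.3999·0.0000] = 0.0000
Node u (S = 181.2): V_u = e^(−0.03)·[0.6001·63.0112 + 0.3999·0.0000] = 36.6940
Node d (S = 87): V_d = e^(−0.03)·[0.6001·0.0000 + 0.3999·0.0000] = 0.0000
Node 0 (S = 145): V_0 = e^(−0.03)·[0.6001·36.6940 + 0.3999·0.0000] = 21.3685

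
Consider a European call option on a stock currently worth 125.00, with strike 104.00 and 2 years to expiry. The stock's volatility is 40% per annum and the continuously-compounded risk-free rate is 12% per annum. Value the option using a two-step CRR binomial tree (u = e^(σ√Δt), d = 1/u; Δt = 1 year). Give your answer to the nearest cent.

50.59

CRR parameters: u = e^(σ√Δt) = e^(0.4·√1) = 1.4918, d = 1/u = 0.6703
Per-period rate: rΔt = 0.12·1 = 0.12, so R = e^0.12 = 1.1275
Risk-neutral probability p = (e^0.12 − 0.6703)/(1.4918 − 0.6703) = 0.4572/0.8215 = 0.5565
Terminal stock prices: S_uu = 278.2, S_ud = 125, S_dd = 56.17
Terminal payoffs (S − K): max(174.2, 0) = 174.2, max(21, 0) = 21, max(-47.83, 0) = 0
Node u (S = 186.5): V_u = e^(−0.12)·[0.5565·174.1926 + 0.4435·21.0000] = 94.2384
Node d (S = 83.79): V_d = e^(−0.12)·[0.5565·21.0000 + 0.4435·0.0000] = 10.3652
Node 0 (S = 125): V_0 = e^(−0.12)·[0.5565·94.2384 + 0.4435·10.3652] = 50.5913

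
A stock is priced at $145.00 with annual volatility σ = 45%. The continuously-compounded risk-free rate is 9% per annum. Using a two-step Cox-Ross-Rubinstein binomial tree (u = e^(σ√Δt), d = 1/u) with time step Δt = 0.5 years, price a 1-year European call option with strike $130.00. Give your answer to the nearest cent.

$38.74

CRR parameters: u = e^(σ√Δt) = e^(0.45·√0.5) = 1.3746, d = 1/u = 0.7275
Per-period rate: rΔt = 0.09·0.5 = 0.045, so R = e^0.045 = 1.0460
Risk-neutral probability p = (e^0.045 − 0.7275)/(1.3746 − 0.7275) = 0.3186/0.6472 = 0.4922
Terminal stock prices: S_uu = 274, S_ud = 145, S_dd = 76.73
Terminal payoffs (S − K): max(144, 0) = 144, max(15, 0) = 15, max(-53.27, 0) = 0
Node u (S = 199.3): V_u = e^(−0.045)·[0.4922·144.0005 + 0.5078·15.0000] = 75.0444
Node d (S = 105.5): V_d = e^(−0.045)·[0.4922·15.0000 + 0.5078·0.0000] = 7.0586
Node 0 (S = 145): V_0 = e^(−0.045)·[0.4922·75.0444 + 0.5078·7.0586] = 38.7404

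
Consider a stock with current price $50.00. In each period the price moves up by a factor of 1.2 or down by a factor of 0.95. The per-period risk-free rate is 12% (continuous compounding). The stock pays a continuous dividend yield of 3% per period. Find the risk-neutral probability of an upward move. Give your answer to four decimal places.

Per-period risk-free factor R = e^0.12 = 1.1275; dividend-adjusted growth = e^(0.12−0.03) = 1.0942.
Risk-neutral probability p = (1.0942 − 0.95)/(1.2 − 0.95) = 0.1442/0.2500 = 0.5767

p = 0.5767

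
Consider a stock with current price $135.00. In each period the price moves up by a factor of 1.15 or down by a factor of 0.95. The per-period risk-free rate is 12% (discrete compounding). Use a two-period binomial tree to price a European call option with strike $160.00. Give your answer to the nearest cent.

$10.68

Risk-neutral probability p = (1 + 0.12 − 0.95)/(1.15 − 0.95) = 0.1700/0.2000 = 0.8500
Terminal stock prices: S_uu = 178.5, S_ud = 147.5, S_dd = 121.8
Terminal payoffs (S − K): max(18.54, 0) = 18.54, max(-12.51, 0) = 0, max(-38.16, 0) = 0
Node u (S = 155.2): V_u = 1/1.12·[0.8500·18.5375 + 0.1500·0.0000] = 14.0686
Node d (S = 128.2): V_d = 1/1.12·[0.8500·0.0000 + 0.1500·0.0000] = 0.0000
Node 0 (S = 135): V_0 = 1/1.12·[0.8500·14.0686 + 0.1500·0.0000] = 10.6771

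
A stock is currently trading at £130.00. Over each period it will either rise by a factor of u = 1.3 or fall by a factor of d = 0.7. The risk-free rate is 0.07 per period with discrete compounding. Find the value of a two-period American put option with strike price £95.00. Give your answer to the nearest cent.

£4.02

Risk-neutral probability p = (1 + 0.07 − 0.7)/(1.3 − 0.7) = 0.3700/0.6000 = 0.6167
Terminal stock prices: S_uu = 219.7, S_ud = 118.3, S_dd = 63.7
Terminal payoffs (K − S): max(-124.7, 0) = 0, max(-23.3, 0) = 0, max(31.3, 0) = 31.3
Node u (S = 169): continuation = 1/1.07·[0.6167·0.0000 + 0.3833·0.0000] = 0.0000; exercise value = 0.0000 ≤ continuation, so V_u = 0.0000
Node d (S = 91): continuation = 1/1.07·[0.6167·0.0000 + 0.3833·31.3000] = 11.2134; exercise value = 4.0000 ≤ continuation, so V_d = 11.2134
Node 0 (S = 130): continuation = 1/1.07·[0.6167·0.0000 + 0.3833·11.2134] = 4.0173; exercise value = 0.0000 ≤ continuation, so V_0 = 4.0173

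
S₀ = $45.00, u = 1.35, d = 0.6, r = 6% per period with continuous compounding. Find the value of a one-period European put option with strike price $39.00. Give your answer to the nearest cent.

Risk-neutral probability p = (e^0.06 − 0.6)/(1.35 − 0.6) = 0.4618/0.7500 = 0.6158
Terminal stock prices: S_u = 60.75, S_d = 27
Terminal payoffs (K − S): max(-21.75, 0) = 0, max(12, 0) = 12
Node 0 (S = 45): V_0 = e^(−0.06)·[0.6158·0.0000 + 0.3842·12.0000] = 4.3421

$4.34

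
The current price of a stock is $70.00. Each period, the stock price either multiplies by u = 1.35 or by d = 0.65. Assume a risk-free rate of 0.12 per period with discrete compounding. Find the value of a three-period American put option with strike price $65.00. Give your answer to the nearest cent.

$7.01

Risk-neutral probability p = (1 + 0.12 − 0.65)/(1.35 − 0.65) = 0.4700/0.7000 = 0.6714
Terminal stock prices: S_uuu = 172.2, S_uud = 82.92, S_udd = 39.93, S_ddd = 19.22
Terminal payoffs (K − S): max(-107.2, 0) = 0, max(-17.92, 0) = 0, max(25.07, 0) = 25.07, max(45.78, 0) = 45.78
Node uu (S = 127.6): continuation = 1/1.12·[0.6714·0.0000 + 0.3286·0.0000] = 0.0000; exercise value = 0.0000 ≤ continuation, so V_uu = 0.0000
Node ud (S = 61.43): continuation = 1/1.12·[0.6714·0.0000 + 0.3286·25.0737] = 7.3558; exercise value = 3.5750 ≤ continuation, so V_ud = 7.3558
Node dd (S = 29.58): continuation = 1/1.12·[0.6714·25.0737 + 0.3286·45.7763] = 28.4607; exercise value = 35.4250 > continuation, so V_dd = 35.4250 (exercise)
Node u (S = 94.5): continuation = 1/1.12·[0.6714·0.0000 + 0.3286·7.3558] = 2.1580; exercise value = 0.0000 ≤ continuation, so V_u = 2.1580
Node d (S = 45.5): continuation = 1/1.12·[0.6714·7.3558 + 0.3286·35.4250] = 14.8023; exercise value = 19.5000 > continuation, so V_d = 19.5000 (exercise)
Node 0 (S = 70): continuation = 1/1.12·[0.6714·2.1580 + 0.3286·19.5000] = 7.0143; exercise value = 0.0000 ≤ continuation, so V_0 = 7.0143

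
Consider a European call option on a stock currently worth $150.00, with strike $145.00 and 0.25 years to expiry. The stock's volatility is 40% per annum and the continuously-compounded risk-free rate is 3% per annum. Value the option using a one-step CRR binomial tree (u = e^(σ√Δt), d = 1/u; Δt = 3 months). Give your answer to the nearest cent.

$17.78

CRR parameters: u = e^(σ√Δt) = e^(0.4·√0.25) = 1.2214, d = 1/u = 0.8187
Per-period rate: rΔt = 0.03·0.25 = 0.0075, so R = e^0.0075 = 1.0075
Risk-neutral probability p = (e^0.0075 − 0.8187)/(1.2214 − 0.8187) = 0.1888/0.4027 = 0.4689
Terminal stock prices: S_u = 183.2, S_d = 122.8
Terminal payoffs (S − K): max(38.21, 0) = 38.21, max(-22.19, 0) = 0
Node 0 (S = 150): V_0 = e^(−0.0075)·[0.4689·38.2104 + 0.5311·0.0000] = 17.7815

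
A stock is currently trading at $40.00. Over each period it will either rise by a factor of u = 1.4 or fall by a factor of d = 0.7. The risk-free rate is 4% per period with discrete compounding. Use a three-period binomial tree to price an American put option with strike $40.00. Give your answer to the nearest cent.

Risk-neutral probability p = (1 + 0.04 − 0.7)/(1.4 − 0.7) = 0.3400/0.7000 = 0.4857
Terminal stock prices: S_uuu = 109.8, S_uud = 54.88, S_udd = 27.44, S_ddd = 13.72
Terminal payoffs (K − S): max(-69.76, 0) = 0, max(-14.88, 0) = 0, max(12.56, 0) = 12.56, max(26.28, 0) = 26.28
Node uu (S = 78.4): continuation = 1/1.04·[0.4857·0.0000 + 0.5143·0.0000] = 0.0000; exercise value = 0.0000 ≤ continuation, so V_uu = 0.0000
Node ud (S = 39.2): continuation = 1/1.04·[0.4857·0.0000 + 0.5143·12.5600] = 6.2110; exercise value = 0.8000 ≤ continuation, so V_ud = 6.2110
Node dd (S = 19.6): continuation = 1/1.04·[0.4857·12.5600 + 0.5143·26.2800] = 18.8615; exercise value = 20.4000 > continuation, so V_dd = 20.4000 (exercise)
Node u (S = 56): continuation = 1/1.04·[0.4857·0.0000 + 0.5143·6.2110] = 3.0714; exercise value = 0.0000 ≤ continuation, so V_u = 3.0714
Node d (S = 28): continuation = 1/1.04·[0.4857·6.2110 + 0.5143·20.4000] = 12.9886; exercise value = 12.0000 ≤ continuation, so V_d = 12.9886
Node 0 (S = 40): continuation = 1/1.04·[0.4857·3.0714 + 0.5143·12.9886] = 7.8574; exercise value = 0.0000 ≤ continuation, so V_0 = 7.8574

$7.86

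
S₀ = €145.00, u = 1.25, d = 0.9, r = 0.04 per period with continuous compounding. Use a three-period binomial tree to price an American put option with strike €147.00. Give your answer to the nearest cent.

Risk-neutral probability p = (e^0.04 − 0.9)/(1.25 − 0.9) = 0.1408/0.3500 = 0.4023
Terminal stock prices: S_uuu = 283.2, S_uud = 203.9, S_udd = 146.8, S_ddd = 105.7
Terminal payoffs (K − S): max(-136.2, 0) = 0, max(-56.91, 0) = 0, max(0.1875, 0) = 0.1875, max(41.29, 0) = 41.29
Node uu (S = 226.6): continuation = e^(−0.04)·[0.4023·0.0000 + 0.5977·0.0000] = 0.0000; exercise value = 0.0000 ≤ continuation, so V_uu = 0.0000
Node ud (S = 163.1): continuation = e^(−0.04)·[0.4023·0.0000 + 0.5977·0.1875] = 0.1077; exercise value = 0.0000 ≤ continuation, so V_ud = 0.1077
Node dd (S = 117.5): continuation = e^(−0.04)·[0.4023·0.1875 + 0.5977·41.2950] = 23.7860; exercise value = 29.5500 > continuation, so V_dd = 29.5500 (exercise)
Node u (S = 181.2): continuation = e^(−0.04)·[0.4023·0.0000 + 0.5977·0.1077] = 0.0618; exercise value = 0.0000 ≤ continuation, so V_u = 0.0618
Node d (S = 130.5): continuation = e^(−0.04)·[0.4023·0.1077 + 0.5977·29.5500] = 17.0106; exercise value = 16.5000 ≤ continuation, so V_d = 17.0106
Node 0 (S = 145): continuation = e^(−0.04)·[0.4023·0.0618 + 0.5977·17.0106] = 9.7922; exercise value = 2.0000 ≤ continuation, so V_0 = 9.7922

€9.79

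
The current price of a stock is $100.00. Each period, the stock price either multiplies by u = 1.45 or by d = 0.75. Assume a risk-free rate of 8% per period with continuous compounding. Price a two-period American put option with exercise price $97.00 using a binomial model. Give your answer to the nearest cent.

Risk-neutral probability p = (e^0.08 − 0.75)/(1.45 − 0.75) = 0.3333/0.7000 = 0.4761
Terminal stock prices: S_uu = 210.2, S_ud = 108.8, S_dd = 56.25
Terminal payoffs (K − S): max(-113.2, 0) = 0, max(-11.75, 0) = 0, max(40.75, 0) = 40.75
Node u (S = 145): continuation = e^(−0.08)·[0.4761·0.0000 + 0.5239·0.0000] = 0.0000; exercise value = 0.0000 ≤ continuation, so V_u = 0.0000
Node d (S = 75): continuation = e^(−0.08)·[0.4761·0.0000 + 0.5239·40.7500] = 19.7066; exercise value = 22.0000 > continuation, so V_d = 22.0000 (exercise)
Node 0 (S = 100): continuation = e^(−0.08)·[0.4761·0.0000 + 0.5239·22.0000] = 10.6392; exercise value = 0.0000 ≤ continuation, so V_0 = 10.6392

$10.64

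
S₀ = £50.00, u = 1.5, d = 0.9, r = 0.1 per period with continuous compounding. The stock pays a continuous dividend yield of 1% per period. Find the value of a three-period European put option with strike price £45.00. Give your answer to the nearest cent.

Per-period risk-free factor R = e^0.1 = 1.1052; dividend-adjusted growth = e^(0.1−0.01) = 1.0942.
Risk-neutral probability p = (1.0942 − 0.9)/(1.5 − 0.9) = 0.1942/0.6000 = 0.3236
Terminal stock prices: S_uuu = 168.8, S_uud = 101.2, S_udd = 60.75, S_ddd = 36.45
Terminal payoffs (K − S): max(-123.8, 0) = 0, max(-56.25, 0) = 0, max(-15.75, 0) = 0, max(8.55, 0) = 8.55
Node uu (S = 112.5): V_uu = e^(−0.1)·[0.3236·0.0000 + 0.6764·0.0000] = 0.0000
Node ud (S = 67.5): V_ud = e^(−0.1)·[0.3236·0.0000 + 0.6764·0.0000] = 0.0000
Node dd (S = 40.5): V_dd = e^(−0.1)·[0.3236·0.0000 + 0.6764·8.5500] = 5.2327
Node u (S = 75): V_u = e^(−0.1)·[0.3236·0.0000 + 0.6764·0.0000] = 0.0000
Node d (S = 45): V_d = e^(−0.1)·[0.3236·0.0000 + 0.6764·5.2327] = 3.2025
Node 0 (S = 50): V_0 = e^(−0.1)·[0.3236·0.0000 + 0.6764·3.2025] = 1.9599

£1.96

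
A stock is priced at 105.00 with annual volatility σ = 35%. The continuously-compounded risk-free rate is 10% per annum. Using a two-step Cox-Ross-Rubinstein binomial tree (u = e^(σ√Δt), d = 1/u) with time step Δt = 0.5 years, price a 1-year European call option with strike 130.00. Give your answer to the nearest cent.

CRR parameters: u = e^(σ√Δt) = e^(0.35·√0.5) = 1.2808, d = 1/u = 0.7808
Per-period rate: rΔt = 0.1·0.5 = 0.05, so R = e^0.05 = 1.0513
Risk-neutral probability p = (e^0.05 − 0.7808)/(1.2808 − 0.7808) = 0.2705/0.5000 = 0.5410
Terminal stock prices: S_uu = 172.2, S_ud = 105, S_dd = 64.01
Terminal payoffs (S − K): max(42.25, 0) = 42.25, max(-25, 0) = 0, max(-65.99, 0) = 0
Node u (S = 134.5): V_u = e^(−0.05)·[0.5410·42.2480 + 0.4590·0.0000] = 21.7405
Node d (S = 81.98): V_d = e^(−0.05)·[0.5410·0.0000 + 0.4590·0.0000] = 0.0000
Node 0 (S = 105): V_0 = e^(−0.05)·[0.5410·21.7405 + 0.4590·0.0000] = 11.1875

11.19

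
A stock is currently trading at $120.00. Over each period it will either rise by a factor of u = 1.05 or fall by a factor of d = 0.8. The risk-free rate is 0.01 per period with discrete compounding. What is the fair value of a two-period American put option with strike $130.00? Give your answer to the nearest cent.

Risk-neutral probability p = (1 + 0.01 − 0.8)/(1.05 − 0.8) = 0.2100/0.2500 = 0.8400
Terminal stock prices: S_uu = 132.3, S_ud = 100.8, S_dd = 76.8
Terminal payoffs (K − S): max(-2.3, 0) = 0, max(29.2, 0) = 29.2, max(53.2, 0) = 53.2
Node u (S = 126): continuation = 1/1.01·[0.8400·0.0000 + 0.1600·29.2000] = 4.6257; exercise value = 4.0000 ≤ continuation, so V_u = 4.6257
Node d (S = 96): continuation = 1/1.01·[0.8400·29.2000 + 0.1600·53.2000] = 32.7129; exercise value = 34.0000 > continuation, so V_d = 34.0000 (exercise)
Node 0 (S = 120): continuation = 1/1.01·[0.8400·4.6257 + 0.1600·34.0000] = 9.2333; exercise value = 10.0000 > continuation, so V_0 = 10.0000 (exercise)

$10.00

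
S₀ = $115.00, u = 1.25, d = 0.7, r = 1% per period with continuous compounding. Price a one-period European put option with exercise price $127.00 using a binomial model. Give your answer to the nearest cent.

$20.08

Risk-neutral probability p = (e^0.01 − 0.7)/(1.25 − 0.7) = 0.3101/0.5500 = 0.5637
Terminal stock prices: S_u = 143.8, S_d = 80.5
Terminal payoffs (K − S): max(-16.75, 0) = 0, max(46.5, 0) = 46.5
Node 0 (S = 115): V_0 = e^(−0.01)·[0.5637·0.0000 + 0.4363·46.5000] = 20.0848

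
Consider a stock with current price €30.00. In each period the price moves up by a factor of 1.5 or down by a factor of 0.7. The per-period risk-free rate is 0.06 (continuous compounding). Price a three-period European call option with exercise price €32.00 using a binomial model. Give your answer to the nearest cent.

Risk-neutral probability p = (e^0.06 − 0.7)/(1.5 − 0.7) = 0.3618/0.8000 = 0.4523
Terminal stock prices: S_uuu = 101.2, S_uud = 47.25, S_udd = 22.05, S_ddd = 10.29
Terminal payoffs (S − K): max(69.25, 0) = 69.25, max(15.25, 0) = 15.25, max(-9.95, 0) = 0, max(-21.71, 0) = 0
Node uu (S = 67.5): V_uu = e^(−0.06)·[0.4523·69.2500 + 0.5477·15.2500] = 37.3635
Node ud (S = 31.5): V_ud = e^(−0.06)·[0.4523·15.2500 + 0.5477·0.0000] = 6.4958
Node dd (S = 14.7): V_dd = e^(−0.06)·[0.4523·0.0000 + 0.5477·0.0000] = 0.0000
Node u (S = 45): V_u = e^(−0.06)·[0.4523·37.3635 + 0.5477·6.4958] = 19.2658
Node d (S = 21): V_d = e^(−0.06)·[0.4523·6.4958 + 0.5477·0.0000] = 2.7669
Node 0 (S = 30): V_0 = e^(−0.06)·[0.4523·19.2658 + 0.5477·2.7669] = 9.6336

€9.63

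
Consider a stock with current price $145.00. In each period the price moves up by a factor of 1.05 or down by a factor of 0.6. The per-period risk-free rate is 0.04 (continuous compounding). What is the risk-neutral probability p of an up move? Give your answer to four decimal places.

Risk-neutral probability p = (e^0.04 − 0.6)/(1.05 − 0.6) = 0.4408/0.4500 = 0.9796

p = 0.9796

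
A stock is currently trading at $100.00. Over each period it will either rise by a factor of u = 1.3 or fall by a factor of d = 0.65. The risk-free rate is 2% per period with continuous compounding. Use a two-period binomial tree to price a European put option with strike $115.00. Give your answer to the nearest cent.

Risk-neutral probability p = (e^0.02 − 0.65)/(1.3 − 0.65) = 0.3702/0.6500 = 0.5695
Terminal stock prices: S_uu = 169, S_ud = 84.5, S_dd = 42.25
Terminal payoffs (K − S): max(-54, 0) = 0, max(30.5, 0) = 30.5, max(72.75, 0) = 72.75
Node u (S = 130): V_u = e^(−0.02)·[0.5695·0.0000 + 0.4305·30.5000] = 12.8690
Node d (S = 65): V_d = e^(−0.02)·[0.5695·30.5000 + 0.4305·72.7500] = 47.7228
Node 0 (S = 100): V_0 = e^(−0.02)·[0.5695·12.8690 + 0.4305·47.7228] = 27.3203

$27.32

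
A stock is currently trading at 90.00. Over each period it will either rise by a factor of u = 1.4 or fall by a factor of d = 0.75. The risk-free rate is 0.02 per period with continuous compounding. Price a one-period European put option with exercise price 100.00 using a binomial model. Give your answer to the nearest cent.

Risk-neutral probability p = (e^0.02 − 0.75)/(1.4 − 0.75) = 0.2702/0.6500 = 0.4157
Terminal stock prices: S_u = 126, S_d = 67.5
Terminal payoffs (K − S): max(-26, 0) = 0, max(32.5, 0) = 32.5
Node 0 (S = 90): V_0 = e^(−0.02)·[0.4157·0.0000 + 0.5843·32.5000] = 18.6139

18.61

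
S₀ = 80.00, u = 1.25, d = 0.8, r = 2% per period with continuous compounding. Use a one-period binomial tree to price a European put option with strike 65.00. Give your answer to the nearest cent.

Risk-neutral probability p = (e^0.02 − 0.8)/(1.25 − 0.8) = 0.2202/0.4500 = 0.4893
Terminal stock prices: S_u = 100, S_d = 64
Terminal payoffs (K − S): max(-35, 0) = 0, max(1, 0) = 1
Node 0 (S = 80): V_0 = e^(−0.02)·[0.4893·0.0000 + 0.5107·1.0000] = 0.5006

0.50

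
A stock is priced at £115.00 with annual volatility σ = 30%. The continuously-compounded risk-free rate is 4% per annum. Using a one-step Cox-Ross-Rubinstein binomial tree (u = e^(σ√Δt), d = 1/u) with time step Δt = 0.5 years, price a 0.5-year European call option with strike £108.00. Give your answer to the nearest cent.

£16.56

CRR parameters: u = e^(σ√Δt) = e^(0.3·√0.5) = 1.2363, d = 1/u = 0.8089
Per-period rate: rΔt = 0.04·0.5 = 0.02, so R = e^0.02 = 1.0202
Risk-neutral probability p = (e^0.02 − 0.8089)/(1.2363 − 0.8089) = 0.2113/0.4275 = 0.4944
Terminal stock prices: S_u = 142.2, S_d = 93.02
Terminal payoffs (S − K): max(34.18, 0) = 34.18, max(-14.98, 0) = 0
Node 0 (S = 115): V_0 = e^(−0.02)·[0.4944·34.1758 + 0.5056·0.0000] = 16.5628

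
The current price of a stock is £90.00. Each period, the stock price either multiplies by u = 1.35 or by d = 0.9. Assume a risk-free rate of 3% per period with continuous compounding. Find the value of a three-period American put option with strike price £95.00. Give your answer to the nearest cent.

£10.49

Risk-neutral probability p = (e^0.03 − 0.9)/(1.35 − 0.9) = 0.1305/0.4500 = 0.2899
Terminal stock prices: S_uuu = 221.4, S_uud = 147.6, S_udd = 98.42, S_ddd = 65.61
Terminal payoffs (K − S): max(-126.4, 0) = 0, max(-52.62, 0) = 0, max(-3.415, 0) = 0, max(29.39, 0) = 29.39
Node uu (S = 164): continuation = e^(−0.03)·[0.2899·0.0000 + 0.7101·0.0000] = 0.0000; exercise value = 0.0000 ≤ continuation, so V_uu = 0.0000
Node ud (S = 109.4): continuation = e^(−0.03)·[0.2899·0.0000 + 0.7101·0.0000] = 0.0000; exercise value = 0.0000 ≤ continuation, so V_ud = 0.0000
Node dd (S = 72.9): continuation = e^(−0.03)·[0.2899·0.0000 + 0.7101·29.3900] = 20.2531; exercise value = 22.1000 > continuation, so V_dd = 22.1000 (exercise)
Node u (S = 121.5): continuation = e^(−0.03)·[0.2899·0.0000 + 0.7101·0.0000] = 0.0000; exercise value = 0.0000 ≤ continuation, so V_u = 0.0000
Node d (S = 81): continuation = e^(−0.03)·[0.2899·0.0000 + 0.7101·22.1000] = 15.2294; exercise value = 14.0000 ≤ continuation, so V_d = 15.2294
Node 0 (S = 90): continuation = e^(−0.03)·[0.2899·0.0000 + 0.7101·15.2294] = 10.4948; exercise value = 5.0000 ≤ continuation, so V_0 = 10.4948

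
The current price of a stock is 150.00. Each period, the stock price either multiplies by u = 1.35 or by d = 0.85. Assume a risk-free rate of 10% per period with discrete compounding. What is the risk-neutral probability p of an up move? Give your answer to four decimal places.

Risk-neutral probability p = (1 + 0.1 − 0.85)/(1.35 − 0.85) = 0.2500/0.5000 = 0.5000

p = 0.5000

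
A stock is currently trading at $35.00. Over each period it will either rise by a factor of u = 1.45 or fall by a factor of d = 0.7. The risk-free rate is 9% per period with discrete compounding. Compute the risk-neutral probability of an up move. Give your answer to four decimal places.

p = 0.5200

Risk-neutral probability p = (1 + 0.09 − 0.7)/(1.45 − 0.7) = 0.3900/0.7500 = 0.5200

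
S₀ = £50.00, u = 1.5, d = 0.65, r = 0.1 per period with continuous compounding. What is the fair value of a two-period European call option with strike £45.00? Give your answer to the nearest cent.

Risk-neutral probability p = (e^0.1 − 0.65)/(1.5 − 0.65) = 0.4552/0.8500 = 0.5355
Terminal stock prices: S_uu = 112.5, S_ud = 48.75, S_dd = 21.13
Terminal payoffs (S − K): max(67.5, 0) = 67.5, max(3.75, 0) = 3.75, max(-23.87, 0) = 0
Node u (S = 75): V_u = e^(−0.1)·[0.5355·67.5000 + 0.4645·3.7500] = 34.2823
Node d (S = 32.5): V_d = e^(−0.1)·[0.5355·3.7500 + 0.4645·0.0000] = 1.8170
Node 0 (S = 50): V_0 = e^(−0.1)·[0.5355·34.2823 + 0.4645·1.8170] = 17.3747

£17.37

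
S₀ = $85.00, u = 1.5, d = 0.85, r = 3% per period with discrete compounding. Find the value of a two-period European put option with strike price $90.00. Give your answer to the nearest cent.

Risk-neutral probability p = (1 + 0.03 − 0.85)/(1.5 − 0.85) = 0.1800/0.6500 = 0.2769
Terminal stock prices: S_uu = 191.2, S_ud = 108.4, S_dd = 61.41
Terminal payoffs (K − S): max(-101.2, 0) = 0, max(-18.38, 0) = 0, max(28.59, 0) = 28.59
Node u (S = 127.5): V_u = 1/1.03·[0.2769·0.0000 + 0.7231·0.0000] = 0.0000
Node d (S = 72.25): V_d = 1/1.03·[0.2769·0.0000 + 0.7231·28.5875] = 20.0689
Node 0 (S = 85): V_0 = 1/1.03·[0.2769·0.0000 + 0.7231·20.0689] = 14.0887

$14.09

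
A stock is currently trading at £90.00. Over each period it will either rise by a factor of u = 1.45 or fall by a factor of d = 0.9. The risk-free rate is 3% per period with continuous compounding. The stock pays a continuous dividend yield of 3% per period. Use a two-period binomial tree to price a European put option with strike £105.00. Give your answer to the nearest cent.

£20.24

Per-period risk-free factor R = e^0.03 = 1.0305; dividend-adjusted growth = e^(0.03−0.03) = 1.0000.
Risk-neutral probability p = (1.0000 − 0.9)/(1.45 − 0.9) = 0.1000/0.5500 = 0.1818
Terminal stock prices: S_uu = 189.2, S_ud = 117.5, S_dd = 72.9
Terminal payoffs (K − S): max(-84.22, 0) = 0, max(-12.45, 0) = 0, max(32.1, 0) = 32.1
Node u (S = 130.5): V_u = e^(−0.03)·[0.1818·0.0000 + 0.8182·0.0000] = 0.0000
Node d (S = 81): V_d = e^(−0.03)·[0.1818·0.0000 + 0.8182·32.1000] = 25.4874
Node 0 (S = 90): V_0 = e^(−0.03)·[0.1818·0.0000 + 0.8182·25.4874] = 20.2370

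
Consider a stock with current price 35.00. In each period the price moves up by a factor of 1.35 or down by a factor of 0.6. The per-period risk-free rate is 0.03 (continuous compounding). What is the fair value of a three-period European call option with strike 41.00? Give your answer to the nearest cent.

Risk-neutral probability p = (e^0.03 − 0.6)/(1.35 − 0.6) = 0.4305/0.7500 = 0.5739
Terminal stock prices: S_uuu = 86.11, S_uud = 38.27, S_udd = 17.01, S_ddd = 7.56
Terminal payoffs (S − K): max(45.11, 0) = 45.11, max(-2.727, 0) = 0, max(-23.99, 0) = 0, max(-33.44, 0) = 0
Node uu (S = 63.79): V_uu = e^(−0.03)·[0.5739·45.1131 + 0.4261·0.0000] = 25.1270
Node ud (S = 28.35): V_ud = e^(−0.03)·[0.5739·0.0000 + 0.4261·0.0000] = 0.0000
Node dd (S = 12.6): V_dd = e^(−0.03)·[0.5739·0.0000 + 0.4261·0.0000] = 0.0000
Node u (S = 47.25): V_u = e^(−0.03)·[0.5739·25.1270 + 0.4261·0.0000] = 13.9951
Node d (S = 21): V_d = e^(−0.03)·[0.5739·0.0000 + 0.4261·0.0000] = 0.0000
Node 0 (S = 35): V_0 = e^(−0.03)·[0.5739·13.9951 + 0.4261·0.0000] = 7.7950

7.79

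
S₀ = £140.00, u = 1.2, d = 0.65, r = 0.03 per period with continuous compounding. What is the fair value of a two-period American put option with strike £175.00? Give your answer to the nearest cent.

Risk-neutral probability p = (e^0.03 − 0.65)/(1.2 − 0.65) = 0.3805/0.5500 = 0.6917
Terminal stock prices: S_uu = 201.6, S_ud = 109.2, S_dd = 59.15
Terminal payoffs (K − S): max(-26.6, 0) = 0, max(65.8, 0) = 65.8, max(115.8, 0) = 115.8
Node u (S = 168): continuation = e^(−0.03)·[0.6917·0.0000 + 0.3083·65.8000] = 19.6843; exercise value = 7.0000 ≤ continuation, so V_u = 19.6843
Node d (S = 91): continuation = e^(−0.03)·[0.6917·65.8000 + 0.3083·115.8500] = 78.8280; exercise value = 84.0000 > continuation, so V_d = 84.0000 (exercise)
Node 0 (S = 140): continuation = e^(−0.03)·[0.6917·19.6843 + 0.3083·84.0000] = 38.3429; exercise value = 35.0000 ≤ continuation, so V_0 = 38.3429

£38.34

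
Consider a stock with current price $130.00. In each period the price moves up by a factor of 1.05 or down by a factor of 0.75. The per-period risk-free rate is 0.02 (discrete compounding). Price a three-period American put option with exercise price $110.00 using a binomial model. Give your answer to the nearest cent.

$2.08

Risk-neutral probability p = (1 + 0.02 − 0.75)/(1.05 − 0.75) = 0.2700/0.3000 = 0.9000
Terminal stock prices: S_uuu = 150.5, S_uud = 107.5, S_udd = 76.78, S_ddd = 54.84
Terminal payoffs (K − S): max(-40.49, 0) = 0, max(2.506, 0) = 2.506, max(33.22, 0) = 33.22, max(55.16, 0) = 55.16
Node uu (S = 143.3): continuation = 1/1.02·[0.9000·0.0000 + 0.1000·2.5062] = 0.2457; exercise value = 0.0000 ≤ continuation, so V_uu = 0.2457
Node ud (S = 102.4): continuation = 1/1.02·[0.9000·2.5062 + 0.1000·33.2188] = 5.4681; exercise value = 7.6250 > continuation, so V_ud = 7.6250 (exercise)
Node dd (S = 73.12): continuation = 1/1.02·[0.9000·33.2188 + 0.1000·55.1562] = 34.7181; exercise value = 36.8750 > continuation, so V_dd = 36.8750 (exercise)
Node u (S = 136.5): continuation = 1/1.02·[0.9000·0.2457 + 0.1000·7.6250] = 0.9644; exercise value = 0.0000 ≤ continuation, so V_u = 0.9644
Node d (S = 97.5): continuation = 1/1.02·[0.9000·7.6250 + 0.1000·36.8750] = 10.3431; exercise value = 12.5000 > continuation, so V_d = 12.5000 (exercise)
Node 0 (S = 130): continuation = 1/1.02·[0.9000·0.9644 + 0.1000·12.5000] = 2.0764; exercise value = 0.0000 ≤ continuation, so V_0 = 2.0764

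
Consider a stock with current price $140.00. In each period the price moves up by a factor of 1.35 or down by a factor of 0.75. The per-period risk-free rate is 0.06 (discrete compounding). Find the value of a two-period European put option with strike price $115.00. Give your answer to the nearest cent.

Risk-neutral probability p = (1 + 0.06 − 0.75)/(1.35 − 0.75) = 0.3100/0.6000 = 0.5167
Terminal stock prices: S_uu = 255.2, S_ud = 141.8, S_dd = 78.75
Terminal payoffs (K − S): max(-140.2, 0) = 0, max(-26.75, 0) = 0, max(36.25, 0) = 36.25
Node u (S = 189): V_u = 1/1.06·[0.5167·0.0000 + 0.4833·0.0000] = 0.0000
Node d (S = 105): V_d = 1/1.06·[0.5167·0.0000 + 0.4833·36.2500] = 16.5291
Node 0 (S = 140): V_0 = 1/1.06·[0.5167·0.0000 + 0.4833·16.5291] = 7.5368

$7.54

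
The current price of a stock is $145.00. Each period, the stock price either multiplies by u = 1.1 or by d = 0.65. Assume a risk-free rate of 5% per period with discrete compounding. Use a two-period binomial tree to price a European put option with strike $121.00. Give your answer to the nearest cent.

$3.77

Risk-neutral probability p = (1 + 0.05 − 0.65)/(1.1 − 0.65) = 0.4000/0.4500 = 0.8889
Terminal stock prices: S_uu = 175.5, S_ud = 103.7, S_dd = 61.26
Terminal payoffs (K − S): max(-54.45, 0) = 0, max(17.33, 0) = 17.33, max(59.74, 0) = 59.74
Node u (S = 159.5): V_u = 1/1.05·[0.8889·0.0000 + 0.1111·17.3250] = 1.8333
Node d (S = 94.25): V_d = 1/1.05·[0.8889·17.3250 + 0.1111·59.7375] = 20.9881
Node 0 (S = 145): V_0 = 1/1.05·[0.8889·1.8333 + 0.1111·20.9881] = 3.7730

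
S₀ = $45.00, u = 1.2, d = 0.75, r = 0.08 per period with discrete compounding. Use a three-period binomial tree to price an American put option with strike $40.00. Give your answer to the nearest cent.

Risk-neutral probability p = (1 + 0.08 − 0.75)/(1.2 − 0.75) = 0.3300/0.4500 = 0.7333
Terminal stock prices: S_uuu = 77.76, S_uud = 48.6, S_udd = 30.38, S_ddd = 18.98
Terminal payoffs (K − S): max(-37.76, 0) = 0, max(-8.6, 0) = 0, max(9.625, 0) = 9.625, max(21.02, 0) = 21.02
Node uu (S = 64.8): continuation = 1/1.08·[0.7333·0.0000 + 0.2667·0.0000] = 0.0000; exercise value = 0.0000 ≤ continuation, so V_uu = 0.0000
Node ud (S = 40.5): continuation = 1/1.08·[0.7333·0.0000 + 0.2667·9.6250] = 2.3765; exercise value = 0.0000 ≤ continuation, so V_ud = 2.3765
Node dd (S = 25.31): continuation = 1/1.08·[0.7333·9.6250 + 0.2667·21.0156] = 11.7245; exercise value = 14.6875 > continuation, so V_dd = 14.6875 (exercise)
Node u (S = 54): continuation = 1/1.08·[0.7333·0.0000 + 0.2667·2.3765] = 0.5868; exercise value = 0.0000 ≤ continuation, so V_u = 0.5868
Node d (S = 33.75): continuation = 1/1.08·[0.7333·2.3765 + 0.2667·14.6875] = 5.2402; exercise value = 6.2500 > continuation, so V_d = 6.2500 (exercise)
Node 0 (S = 45): continuation = 1/1.08·[0.7333·0.5868 + 0.2667·6.2500] = 1.9417; exercise value = 0.0000 ≤ continuation, so V_0 = 1.9417

$1.94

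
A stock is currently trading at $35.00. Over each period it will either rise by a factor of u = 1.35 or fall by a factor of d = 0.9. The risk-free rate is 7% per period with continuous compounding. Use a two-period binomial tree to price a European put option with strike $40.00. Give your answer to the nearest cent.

$3.85

Risk-neutral probability p = (e^0.07 − 0.9)/(1.35 − 0.9) = 0.1725/0.4500 = 0.3834
Terminal stock prices: S_uu = 63.79, S_ud = 42.52, S_dd = 28.35
Terminal payoffs (K − S): max(-23.79, 0) = 0, max(-2.525, 0) = 0, max(11.65, 0) = 11.65
Node u (S = 47.25): V_u = e^(−0.07)·[0.3834·0.0000 + 0.6166·0.0000] = 0.0000
Node d (S = 31.5): V_d = e^(−0.07)·[0.3834·0.0000 + 0.6166·11.6500] = 6.6983
Node 0 (S = 35): V_0 = e^(−0.07)·[0.3834·0.0000 + 0.6166·6.6983] = 3.8512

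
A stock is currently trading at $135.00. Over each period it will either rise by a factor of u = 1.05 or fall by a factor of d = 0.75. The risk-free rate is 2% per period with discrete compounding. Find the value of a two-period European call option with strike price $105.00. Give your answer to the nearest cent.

Risk-neutral probability p = (1 + 0.02 − 0.75)/(1.05 − 0.75) = 0.2700/0.3000 = 0.9000
Terminal stock prices: S_uu = 148.8, S_ud = 106.3, S_dd = 75.94
Terminal payoffs (S − K): max(43.84, 0) = 43.84, max(1.312, 0) = 1.312, max(-29.06, 0) = 0
Node u (S = 141.8): V_u = 1/1.02·[0.9000·43.8375 + 0.1000·1.3125] = 38.8088
Node d (S = 101.2): V_d = 1/1.02·[0.9000·1.3125 + 0.1000·0.0000] = 1.1581
Node 0 (S = 135): V_0 = 1/1.02·[0.9000·38.8088 + 0.1000·1.1581] = 34.3566

$34.36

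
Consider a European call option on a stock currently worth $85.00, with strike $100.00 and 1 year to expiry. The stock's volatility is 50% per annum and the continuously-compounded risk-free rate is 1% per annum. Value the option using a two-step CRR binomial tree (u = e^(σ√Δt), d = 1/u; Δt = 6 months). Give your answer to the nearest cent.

$12.61

CRR parameters: u = e^(σ√Δt) = e^(0.5·√0.5) = 1.4241, d = 1/u = 0.7022
Per-period rate: rΔt = 0.01·0.5 = 0.005, so R = e^0.005 = 1.0050
Risk-neutral probability p = (e^0.005 − 0.7022)/(1.4241 − 0.7022) = 0.3028/0.7219 = 0.4195
Terminal stock prices: S_uu = 172.4, S_ud = 85, S_dd = 41.91
Terminal payoffs (S − K): max(72.39, 0) = 72.39, max(-15, 0) = 0, max(-58.09, 0) = 0
Node u (S = 121.1): V_u = e^(−0.005)·[0.4195·72.3898 + 0.5805·0.0000] = 30.2135
Node d (S = 59.69): V_d = e^(−0.005)·[0.4195·0.0000 + 0.5805·0.0000] = 0.0000
Node 0 (S = 85): V_0 = e^(−0.005)·[0.4195·30.2135 + 0.5805·0.0000] = 12.6103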